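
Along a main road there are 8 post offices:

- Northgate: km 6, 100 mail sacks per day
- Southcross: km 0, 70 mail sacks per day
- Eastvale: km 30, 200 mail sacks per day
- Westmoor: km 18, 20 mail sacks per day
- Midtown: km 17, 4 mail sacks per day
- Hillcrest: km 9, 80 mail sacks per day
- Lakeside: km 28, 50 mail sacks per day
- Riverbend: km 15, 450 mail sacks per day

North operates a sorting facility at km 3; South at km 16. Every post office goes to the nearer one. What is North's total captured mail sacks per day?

The indifferent point is the midpoint (3+16)/2 = 9.5; post offices left of it (closer to North at 3) go to North, those right go to South.
  Southcross at 0 (w=70) → North
  Northgate at 6 (w=100) → North
  Hillcrest at 9 (w=80) → North
  Riverbend at 15 (w=450) → South
  Midtown at 17 (w=4) → South
  Westmoor at 18 (w=20) → South
  Lakeside at 28 (w=50) → South
  Eastvale at 30 (w=200) → South
North captures 250; South captures 724.

250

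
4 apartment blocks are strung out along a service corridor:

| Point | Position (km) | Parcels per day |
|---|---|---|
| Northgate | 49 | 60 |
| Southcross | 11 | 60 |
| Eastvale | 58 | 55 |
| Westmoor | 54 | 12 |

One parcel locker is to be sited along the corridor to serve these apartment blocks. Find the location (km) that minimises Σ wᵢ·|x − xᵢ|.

For a sum of weighted absolute distances on a line, the optimum is the weighted median (not the mean). Total weight W = 187; half-weight = 93.5.
Sort by position and accumulate weight:
  km 11 (Southcross, w=60) → cum 60
  km 49 (Northgate, w=60) → cum 120  ≥ 93.5 → median here
  km 54 (Westmoor, w=12) → cum 132
  km 58 (Eastvale, w=55) → cum 187
Optimal location: km 49.

x = 49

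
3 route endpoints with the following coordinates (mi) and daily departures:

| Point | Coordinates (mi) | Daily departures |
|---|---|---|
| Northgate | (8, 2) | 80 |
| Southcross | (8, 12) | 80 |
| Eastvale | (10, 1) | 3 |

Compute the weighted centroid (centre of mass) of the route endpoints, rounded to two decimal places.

(8.04, 6.89)

The minimiser of Σwᵢ‖p−pᵢ‖² is the weighted centroid p* = (Σwᵢpᵢ)/(Σwᵢ).
Σwᵢ = 163.
Σwᵢxᵢ = 80·8 + 80·8 + 3·10 = 1310.
Σwᵢyᵢ = 80·2 + 80·12 + 3·1 = 1123.
x* = 1310/163 = 8.04, y* = 1123/163 = 6.89.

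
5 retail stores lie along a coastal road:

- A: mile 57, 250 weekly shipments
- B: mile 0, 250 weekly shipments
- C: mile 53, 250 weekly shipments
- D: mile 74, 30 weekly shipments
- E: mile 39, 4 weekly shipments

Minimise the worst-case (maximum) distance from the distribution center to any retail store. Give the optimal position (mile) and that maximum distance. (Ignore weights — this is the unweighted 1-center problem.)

The 1-center on a line is the midpoint of the two extreme points: leftmost at 0, rightmost at 74.
Optimal location = (0 + 74)/2 = 37; maximum distance = (74 − 0)/2 = 37.

location 37, max distance 37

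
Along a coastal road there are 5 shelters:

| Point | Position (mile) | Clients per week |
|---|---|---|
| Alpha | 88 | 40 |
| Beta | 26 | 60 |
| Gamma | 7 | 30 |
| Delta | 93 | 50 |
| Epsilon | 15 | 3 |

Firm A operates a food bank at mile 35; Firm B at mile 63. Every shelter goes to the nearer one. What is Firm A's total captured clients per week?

93

The indifferent point is the midpoint (35+63)/2 = 49; shelters left of it (closer to Firm A at 35) go to Firm A, those right go to Firm B.
  Gamma at 7 (w=30) → Firm A
  Epsilon at 15 (w=3) → Firm A
  Beta at 26 (w=60) → Firm A
  Alpha at 88 (w=40) → Firm B
  Delta at 93 (w=50) → Firm B
Firm A captures 93; Firm B captures 90.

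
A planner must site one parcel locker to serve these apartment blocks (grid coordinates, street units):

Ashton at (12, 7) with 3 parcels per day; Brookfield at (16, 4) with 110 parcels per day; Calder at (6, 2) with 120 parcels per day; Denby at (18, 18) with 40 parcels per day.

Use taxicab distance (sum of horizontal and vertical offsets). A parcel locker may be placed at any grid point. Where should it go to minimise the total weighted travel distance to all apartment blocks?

Manhattan distance separates: Σwᵢ(|x−xᵢ|+|y−yᵢ|) = Σwᵢ|x−xᵢ| + Σwᵢ|y−yᵢ|, so x and y are optimised independently as 1-D weighted medians.
Total weight W = 273; half = 136.5.
x-coordinate, sorted with cumulative weight:
  x=6 (Calder, w=120) cum 120
  x=12 (Ashton, w=3) cum 123
  x=16 (Brookfield, w=110) cum 233  ← median
  x=18 (Denby, w=40) cum 273
⇒ x* = 16
y-coordinate, sorted with cumulative weight:
  y=2 (Calder, w=120) cum 120
  y=4 (Brookfield, w=110) cum 230  ← median
  y=7 (Ashton, w=3) cum 233
  y=18 (Denby, w=40) cum 273
⇒ y* = 4

(16, 4)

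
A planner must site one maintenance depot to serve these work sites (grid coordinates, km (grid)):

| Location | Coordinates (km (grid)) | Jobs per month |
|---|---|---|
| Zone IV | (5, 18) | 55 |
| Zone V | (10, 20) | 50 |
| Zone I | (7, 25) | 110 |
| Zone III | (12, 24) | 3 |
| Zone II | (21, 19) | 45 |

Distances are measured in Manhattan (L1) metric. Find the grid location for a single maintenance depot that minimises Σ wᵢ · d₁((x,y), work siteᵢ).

(7, 20)

Manhattan distance separates: Σwᵢ(|x−xᵢ|+|y−yᵢ|) = Σwᵢ|x−xᵢ| + Σwᵢ|y−yᵢ|, so x and y are optimised independently as 1-D weighted medians.
Total weight W = 263; half = 131.5.
x-coordinate, sorted with cumulative weight:
  x=5 (Zone IV, w=55) cum 55
  x=7 (Zone I, w=110) cum 165  ← median
  x=10 (Zone V, w=50) cum 215
  x=12 (Zone III, w=3) cum 218
  x=21 (Zone II, w=45) cum 263
⇒ x* = 7
y-coordinate, sorted with cumulative weight:
  y=18 (Zone IV, w=55) cum 55
  y=19 (Zone II, w=45) cum 100
  y=20 (Zone V, w=50) cum 150  ← median
  y=24 (Zone III, w=3) cum 153
  y=25 (Zone I, w=110) cum 263
⇒ y* = 20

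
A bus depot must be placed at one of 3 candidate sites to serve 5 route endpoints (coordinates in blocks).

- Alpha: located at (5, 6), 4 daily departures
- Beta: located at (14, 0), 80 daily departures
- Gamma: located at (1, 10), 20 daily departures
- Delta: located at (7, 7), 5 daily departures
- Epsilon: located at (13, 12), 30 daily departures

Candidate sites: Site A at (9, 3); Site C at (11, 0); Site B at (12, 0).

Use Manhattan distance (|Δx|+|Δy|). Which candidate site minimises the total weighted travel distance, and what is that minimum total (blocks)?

Total weighted distance at each candidate:
  Site A (9, 3): total = 1388
  Site C (11, 0): total = 1163
  Site B (12, 0): total = 1082
Minimum is at Site B with total 1082 blocks.

Site B, total 1082 blocks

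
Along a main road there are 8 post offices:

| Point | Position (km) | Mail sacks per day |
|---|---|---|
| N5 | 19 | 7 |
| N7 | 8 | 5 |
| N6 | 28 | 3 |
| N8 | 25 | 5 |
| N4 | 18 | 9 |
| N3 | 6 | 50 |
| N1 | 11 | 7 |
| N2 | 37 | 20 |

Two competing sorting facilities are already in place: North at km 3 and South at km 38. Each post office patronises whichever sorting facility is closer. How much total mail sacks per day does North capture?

78

The indifferent point is the midpoint (3+38)/2 = 20.5; post offices left of it (closer to North at 3) go to North, those right go to South.
  N3 at 6 (w=50) → North
  N7 at 8 (w=5) → North
  N1 at 11 (w=7) → North
  N4 at 18 (w=9) → North
  N5 at 19 (w=7) → North
  N8 at 25 (w=5) → South
  N6 at 28 (w=3) → South
  N2 at 37 (w=20) → South
North captures 78; South captures 28.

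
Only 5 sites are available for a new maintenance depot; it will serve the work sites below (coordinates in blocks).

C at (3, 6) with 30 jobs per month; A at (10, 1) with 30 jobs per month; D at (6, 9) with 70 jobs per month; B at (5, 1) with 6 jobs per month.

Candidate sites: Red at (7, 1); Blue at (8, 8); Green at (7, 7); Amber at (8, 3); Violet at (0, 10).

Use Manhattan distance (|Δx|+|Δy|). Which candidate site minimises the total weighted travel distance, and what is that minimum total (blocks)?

Total weighted distance at each candidate:
  Red (7, 1): total = 1002
  Blue (8, 8): total = 750
  Green (7, 7): total = 678
  Amber (8, 3): total = 950
  Violet (0, 10): total = 1354
Minimum is at Green with total 678 blocks.

Green, total 678 blocks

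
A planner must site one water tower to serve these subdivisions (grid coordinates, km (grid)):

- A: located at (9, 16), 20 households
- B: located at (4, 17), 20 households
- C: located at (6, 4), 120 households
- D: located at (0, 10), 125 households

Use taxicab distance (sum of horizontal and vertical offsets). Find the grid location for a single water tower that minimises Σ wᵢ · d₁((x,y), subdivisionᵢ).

(4, 10)

Manhattan distance separates: Σwᵢ(|x−xᵢ|+|y−yᵢ|) = Σwᵢ|x−xᵢ| + Σwᵢ|y−yᵢ|, so x and y are optimised independently as 1-D weighted medians.
Total weight W = 285; half = 142.5.
x-coordinate, sorted with cumulative weight:
  x=0 (D, w=125) cum 125
  x=4 (B, w=20) cum 145  ← median
  x=6 (C, w=120) cum 265
  x=9 (A, w=20) cum 285
⇒ x* = 4
y-coordinate, sorted with cumulative weight:
  y=4 (C, w=120) cum 120
  y=10 (D, w=125) cum 245  ← median
  y=16 (A, w=20) cum 265
  y=17 (B, w=20) cum 285
⇒ y* = 10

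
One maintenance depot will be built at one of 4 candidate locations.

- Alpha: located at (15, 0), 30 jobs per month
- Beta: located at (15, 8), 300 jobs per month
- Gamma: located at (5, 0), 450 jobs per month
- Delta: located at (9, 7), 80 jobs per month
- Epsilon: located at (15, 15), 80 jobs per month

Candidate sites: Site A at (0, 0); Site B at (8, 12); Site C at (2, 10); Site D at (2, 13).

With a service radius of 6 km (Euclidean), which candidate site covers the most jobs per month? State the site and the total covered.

Coverage radius r = 6 km; a point is covered iff (Δx)²+(Δy)² ≤ 6² = 36.
  Site A (0, 0): covers {Gamma} → 450
  Site B (8, 12): covers {Delta} → 80
  Site C (2, 10): covers {none} → 0
  Site D (2, 13): covers {none} → 0
Maximum coverage at Site A: 450 jobs per month.

Site A, covering 450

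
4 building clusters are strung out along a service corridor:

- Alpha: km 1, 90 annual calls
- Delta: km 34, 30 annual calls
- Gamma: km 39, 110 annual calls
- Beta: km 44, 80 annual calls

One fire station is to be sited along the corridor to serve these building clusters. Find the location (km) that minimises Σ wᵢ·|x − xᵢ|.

For a sum of weighted absolute distances on a line, the optimum is the weighted median (not the mean). Total weight W = 310; half-weight = 155.
Sort by position and accumulate weight:
  km 1 (Alpha, w=90) → cum 90
  km 34 (Delta, w=30) → cum 120
  km 39 (Gamma, w=110) → cum 230  ≥ 155 → median here
  km 44 (Beta, w=80) → cum 310
Optimal location: km 39.

x = 39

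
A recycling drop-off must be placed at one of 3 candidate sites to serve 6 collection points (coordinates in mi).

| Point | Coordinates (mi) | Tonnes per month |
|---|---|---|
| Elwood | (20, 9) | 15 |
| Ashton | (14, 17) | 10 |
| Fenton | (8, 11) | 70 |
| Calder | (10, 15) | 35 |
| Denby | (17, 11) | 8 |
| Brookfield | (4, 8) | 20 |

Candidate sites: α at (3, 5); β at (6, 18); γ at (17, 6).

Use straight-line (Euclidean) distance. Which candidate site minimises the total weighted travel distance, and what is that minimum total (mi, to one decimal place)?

Total weighted distance at each candidate:
  α (3, 5): total = 1583.8
  β (6, 18): total = 1323.1
  γ (17, 6): total = 1600.5
Minimum is at β with total 1323.1 mi.

β, total 1323.1 mi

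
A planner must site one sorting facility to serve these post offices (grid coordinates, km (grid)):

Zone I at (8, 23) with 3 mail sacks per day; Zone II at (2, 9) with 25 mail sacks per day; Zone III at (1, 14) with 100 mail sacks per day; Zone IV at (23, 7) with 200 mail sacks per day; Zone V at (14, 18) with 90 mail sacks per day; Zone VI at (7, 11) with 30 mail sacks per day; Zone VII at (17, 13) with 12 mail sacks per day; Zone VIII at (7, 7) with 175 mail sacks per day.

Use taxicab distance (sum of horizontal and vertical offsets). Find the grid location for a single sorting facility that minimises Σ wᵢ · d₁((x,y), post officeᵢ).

(7, 7)

Manhattan distance separates: Σwᵢ(|x−xᵢ|+|y−yᵢ|) = Σwᵢ|x−xᵢ| + Σwᵢ|y−yᵢ|, so x and y are optimised independently as 1-D weighted medians.
Total weight W = 635; half = 317.5.
x-coordinate, sorted with cumulative weight:
  x=1 (Zone III, w=100) cum 100
  x=2 (Zone II, w=25) cum 125
  x=7 (Zone VI, w=30) cum 155
  x=7 (Zone VIII, w=175) cum 330  ← median
  x=8 (Zone I, w=3) cum 333
  x=14 (Zone V, w=90) cum 423
  x=17 (Zone VII, w=12) cum 435
  x=23 (Zone IV, w=200) cum 635
⇒ x* = 7
y-coordinate, sorted with cumulative weight:
  y=7 (Zone IV, w=200) cum 200
  y=7 (Zone VIII, w=175) cum 375  ← median
  y=9 (Zone II, w=25) cum 400
  y=11 (Zone VI, w=30) cum 430
  y=13 (Zone VII, w=12) cum 442
  y=14 (Zone III, w=100) cum 542
  y=18 (Zone V, w=90) cum 632
  y=23 (Zone I, w=3) cum 635
⇒ y* = 7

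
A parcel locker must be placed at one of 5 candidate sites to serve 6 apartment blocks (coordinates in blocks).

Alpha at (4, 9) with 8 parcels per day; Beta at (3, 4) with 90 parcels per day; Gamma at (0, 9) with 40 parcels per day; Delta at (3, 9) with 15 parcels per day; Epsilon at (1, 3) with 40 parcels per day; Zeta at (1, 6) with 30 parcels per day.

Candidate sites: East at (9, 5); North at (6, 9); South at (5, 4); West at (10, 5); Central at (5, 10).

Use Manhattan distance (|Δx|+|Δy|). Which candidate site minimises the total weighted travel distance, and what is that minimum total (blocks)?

Total weighted distance at each candidate:
  East (9, 5): total = 2042
  North (6, 9): total = 1701
  South (5, 4): total = 1113
  West (10, 5): total = 2265
  Central (5, 10): total = 1701
Minimum is at South with total 1113 blocks.

South, total 1113 blocks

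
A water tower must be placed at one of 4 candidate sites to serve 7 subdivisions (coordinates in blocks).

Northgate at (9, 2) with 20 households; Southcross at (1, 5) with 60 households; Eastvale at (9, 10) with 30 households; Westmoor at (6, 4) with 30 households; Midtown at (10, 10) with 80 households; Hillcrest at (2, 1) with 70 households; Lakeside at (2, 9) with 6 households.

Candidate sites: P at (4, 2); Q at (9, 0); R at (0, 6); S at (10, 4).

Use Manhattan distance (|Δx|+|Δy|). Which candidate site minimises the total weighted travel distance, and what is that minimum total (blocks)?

Total weighted distance at each candidate:
  P (4, 2): total = 2354
  Q (9, 0): total = 2866
  R (0, 6): total = 2650
  S (10, 4): total = 2318
Minimum is at S with total 2318 blocks.

S, total 2318 blocks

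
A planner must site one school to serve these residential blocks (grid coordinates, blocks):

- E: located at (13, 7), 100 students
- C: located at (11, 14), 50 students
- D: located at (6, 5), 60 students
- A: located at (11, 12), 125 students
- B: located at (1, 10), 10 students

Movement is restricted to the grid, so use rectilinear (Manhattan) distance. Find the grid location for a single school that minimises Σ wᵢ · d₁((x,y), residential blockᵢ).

(11, 12)

Manhattan distance separates: Σwᵢ(|x−xᵢ|+|y−yᵢ|) = Σwᵢ|x−xᵢ| + Σwᵢ|y−yᵢ|, so x and y are optimised independently as 1-D weighted medians.
Total weight W = 345; half = 172.5.
x-coordinate, sorted with cumulative weight:
  x=1 (B, w=10) cum 10
  x=6 (D, w=60) cum 70
  x=11 (C, w=50) cum 120
  x=11 (A, w=125) cum 245  ← median
  x=13 (E, w=100) cum 345
⇒ x* = 11
y-coordinate, sorted with cumulative weight:
  y=5 (D, w=60) cum 60
  y=7 (E, w=100) cum 160
  y=10 (B, w=10) cum 170
  y=12 (A, w=125) cum 295  ← median
  y=14 (C, w=50) cum 345
⇒ y* = 12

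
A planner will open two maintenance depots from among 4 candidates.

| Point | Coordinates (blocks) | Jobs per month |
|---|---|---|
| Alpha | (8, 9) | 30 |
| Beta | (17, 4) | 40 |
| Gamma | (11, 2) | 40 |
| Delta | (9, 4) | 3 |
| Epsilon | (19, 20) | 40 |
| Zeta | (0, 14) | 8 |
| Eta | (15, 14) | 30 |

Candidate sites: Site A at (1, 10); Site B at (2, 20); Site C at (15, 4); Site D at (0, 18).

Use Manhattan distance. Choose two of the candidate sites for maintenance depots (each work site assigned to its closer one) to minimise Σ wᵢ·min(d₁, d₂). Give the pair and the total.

Evaluate every pair (each demand assigned to the nearer of the two):
  {Site A, Site C}: total = 1718
  {Site B, Site C}: total = 1742
  {Site C, Site D}: total = 1830
  {Site A, Site B}: total = 3142
  {Site A, Site D}: total = 3294
  {Site B, Site D}: total = 4181
Best pair: {Site A, Site C} with total 1718.

{Site A, Site C}, total 1718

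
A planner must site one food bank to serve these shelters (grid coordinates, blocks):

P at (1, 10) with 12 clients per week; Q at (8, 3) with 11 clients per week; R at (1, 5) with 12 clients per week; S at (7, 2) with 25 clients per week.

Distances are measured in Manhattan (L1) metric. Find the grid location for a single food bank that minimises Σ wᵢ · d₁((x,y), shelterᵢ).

(7, 3)

Manhattan distance separates: Σwᵢ(|x−xᵢ|+|y−yᵢ|) = Σwᵢ|x−xᵢ| + Σwᵢ|y−yᵢ|, so x and y are optimised independently as 1-D weighted medians.
Total weight W = 60; half = 30.
x-coordinate, sorted with cumulative weight:
  x=1 (P, w=12) cum 12
  x=1 (R, w=12) cum 24
  x=7 (S, w=25) cum 49  ← median
  x=8 (Q, w=11) cum 60
⇒ x* = 7
y-coordinate, sorted with cumulative weight:
  y=2 (S, w=25) cum 25
  y=3 (Q, w=11) cum 36  ← median
  y=5 (R, w=12) cum 48
  y=10 (P, w=12) cum 60
⇒ y* = 3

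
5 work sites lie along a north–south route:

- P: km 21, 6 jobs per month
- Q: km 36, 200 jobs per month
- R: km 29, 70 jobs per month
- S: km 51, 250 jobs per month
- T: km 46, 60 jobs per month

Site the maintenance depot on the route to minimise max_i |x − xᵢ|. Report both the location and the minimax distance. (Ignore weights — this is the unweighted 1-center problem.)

location 36, max distance 15

The 1-center on a line is the midpoint of the two extreme points: leftmost at 21, rightmost at 51.
Optimal location = (21 + 51)/2 = 36; maximum distance = (51 − 21)/2 = 15.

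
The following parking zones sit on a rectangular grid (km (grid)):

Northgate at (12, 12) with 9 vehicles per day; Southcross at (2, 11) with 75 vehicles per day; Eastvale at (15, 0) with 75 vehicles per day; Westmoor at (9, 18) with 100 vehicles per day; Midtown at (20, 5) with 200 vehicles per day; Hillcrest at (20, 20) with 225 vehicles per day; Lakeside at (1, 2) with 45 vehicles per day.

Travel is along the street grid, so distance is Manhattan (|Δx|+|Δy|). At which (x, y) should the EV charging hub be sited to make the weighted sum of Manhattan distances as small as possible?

(20, 11)

Manhattan distance separates: Σwᵢ(|x−xᵢ|+|y−yᵢ|) = Σwᵢ|x−xᵢ| + Σwᵢ|y−yᵢ|, so x and y are optimised independently as 1-D weighted medians.
Total weight W = 729; half = 364.5.
x-coordinate, sorted with cumulative weight:
  x=1 (Lakeside, w=45) cum 45
  x=2 (Southcross, w=75) cum 120
  x=9 (Westmoor, w=100) cum 220
  x=12 (Northgate, w=9) cum 229
  x=15 (Eastvale, w=75) cum 304
  x=20 (Midtown, w=200) cum 504  ← median
  x=20 (Hillcrest, w=225) cum 729
⇒ x* = 20
y-coordinate, sorted with cumulative weight:
  y=0 (Eastvale, w=75) cum 75
  y=2 (Lakeside, w=45) cum 120
  y=5 (Midtown, w=200) cum 320
  y=11 (Southcross, w=75) cum 395  ← median
  y=12 (Northgate, w=9) cum 404
  y=18 (Westmoor, w=100) cum 504
  y=20 (Hillcrest, w=225) cum 729
⇒ y* = 11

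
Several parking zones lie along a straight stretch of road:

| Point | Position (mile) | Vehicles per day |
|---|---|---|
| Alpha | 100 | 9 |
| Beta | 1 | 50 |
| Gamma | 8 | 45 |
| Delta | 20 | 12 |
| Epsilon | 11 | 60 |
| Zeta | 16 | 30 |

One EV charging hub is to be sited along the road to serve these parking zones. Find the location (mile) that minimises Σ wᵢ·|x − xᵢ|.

x = 11

For a sum of weighted absolute distances on a line, the optimum is the weighted median (not the mean). Total weight W = 206; half-weight = 103.
Sort by position and accumulate weight:
  mile 1 (Beta, w=50) → cum 50
  mile 8 (Gamma, w=45) → cum 95
  mile 11 (Epsilon, w=60) → cum 155  ≥ 103 → median here
  mile 16 (Zeta, w=30) → cum 185
  mile 20 (Delta, w=12) → cum 197
  mile 100 (Alpha, w=9) → cum 206
Optimal location: mile 11.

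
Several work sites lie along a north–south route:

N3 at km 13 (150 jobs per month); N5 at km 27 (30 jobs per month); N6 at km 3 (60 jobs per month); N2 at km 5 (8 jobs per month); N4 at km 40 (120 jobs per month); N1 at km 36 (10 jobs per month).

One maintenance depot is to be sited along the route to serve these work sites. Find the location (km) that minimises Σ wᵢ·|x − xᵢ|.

x = 13

For a sum of weighted absolute distances on a line, the optimum is the weighted median (not the mean). Total weight W = 378; half-weight = 189.
Sort by position and accumulate weight:
  km 3 (N6, w=60) → cum 60
  km 5 (N2, w=8) → cum 68
  km 13 (N3, w=150) → cum 218  ≥ 189 → median here
  km 27 (N5, w=30) → cum 248
  km 36 (N1, w=10) → cum 258
  km 40 (N4, w=120) → cum 378
Optimal location: km 13.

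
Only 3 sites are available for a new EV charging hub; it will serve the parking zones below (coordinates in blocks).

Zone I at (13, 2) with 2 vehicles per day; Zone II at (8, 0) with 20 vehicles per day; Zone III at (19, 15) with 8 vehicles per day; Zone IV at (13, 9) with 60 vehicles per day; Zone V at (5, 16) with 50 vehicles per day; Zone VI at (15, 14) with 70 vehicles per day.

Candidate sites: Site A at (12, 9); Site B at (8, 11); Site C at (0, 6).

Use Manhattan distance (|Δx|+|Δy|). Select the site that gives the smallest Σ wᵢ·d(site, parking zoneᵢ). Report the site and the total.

Total weighted distance at each candidate:
  Site A (12, 9): total = 1700
  Site B (8, 11): total = 1888
  Site C (0, 6): total = 3858
Minimum is at Site A with total 1700 blocks.

Site A, total 1700 blocks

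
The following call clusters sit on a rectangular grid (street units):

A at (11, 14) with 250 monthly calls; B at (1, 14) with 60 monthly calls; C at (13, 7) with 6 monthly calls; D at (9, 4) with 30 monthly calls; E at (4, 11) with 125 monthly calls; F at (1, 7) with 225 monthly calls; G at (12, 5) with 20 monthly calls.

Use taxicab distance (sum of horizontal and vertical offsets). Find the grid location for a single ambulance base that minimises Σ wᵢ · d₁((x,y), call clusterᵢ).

(4, 11)

Manhattan distance separates: Σwᵢ(|x−xᵢ|+|y−yᵢ|) = Σwᵢ|x−xᵢ| + Σwᵢ|y−yᵢ|, so x and y are optimised independently as 1-D weighted medians.
Total weight W = 716; half = 358.
x-coordinate, sorted with cumulative weight:
  x=1 (B, w=60) cum 60
  x=1 (F, w=225) cum 285
  x=4 (E, w=125) cum 410  ← median
  x=9 (D, w=30) cum 440
  x=11 (A, w=250) cum 690
  x=12 (G, w=20) cum 710
  x=13 (C, w=6) cum 716
⇒ x* = 4
y-coordinate, sorted with cumulative weight:
  y=4 (D, w=30) cum 30
  y=5 (G, w=20) cum 50
  y=7 (C, w=6) cum 56
  y=7 (F, w=225) cum 281
  y=11 (E, w=125) cum 406  ← median
  y=14 (A, w=250) cum 656
  y=14 (B, w=60) cum 716
⇒ y* = 11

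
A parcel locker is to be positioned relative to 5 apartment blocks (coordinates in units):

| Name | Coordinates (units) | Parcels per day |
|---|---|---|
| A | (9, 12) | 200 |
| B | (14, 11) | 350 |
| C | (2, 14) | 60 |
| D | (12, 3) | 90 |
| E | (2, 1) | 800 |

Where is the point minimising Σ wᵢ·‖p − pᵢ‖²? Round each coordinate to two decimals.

(6.33, 5.44)

The minimiser of Σwᵢ‖p−pᵢ‖² is the weighted centroid p* = (Σwᵢpᵢ)/(Σwᵢ).
Σwᵢ = 1500.
Σwᵢxᵢ = 200·9 + 350·14 + 60·2 + 90·12 + 800·2 = 9500.
Σwᵢyᵢ = 200·12 + 350·11 + 60·14 + 90·3 + 800·1 = 8160.
x* = 9500/1500 = 6.33, y* = 8160/1500 = 5.44.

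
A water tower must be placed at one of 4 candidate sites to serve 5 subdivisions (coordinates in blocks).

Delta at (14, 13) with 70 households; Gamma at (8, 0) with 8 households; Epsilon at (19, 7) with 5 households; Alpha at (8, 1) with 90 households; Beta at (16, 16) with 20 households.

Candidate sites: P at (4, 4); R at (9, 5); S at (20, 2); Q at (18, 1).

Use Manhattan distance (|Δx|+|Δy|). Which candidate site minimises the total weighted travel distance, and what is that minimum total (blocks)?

R, total 1828 blocks

Total weighted distance at each candidate:
  P (4, 4): total = 2594
  R (9, 5): total = 1828
  S (20, 2): total = 2862
  Q (18, 1): total = 2483
Minimum is at R with total 1828 blocks.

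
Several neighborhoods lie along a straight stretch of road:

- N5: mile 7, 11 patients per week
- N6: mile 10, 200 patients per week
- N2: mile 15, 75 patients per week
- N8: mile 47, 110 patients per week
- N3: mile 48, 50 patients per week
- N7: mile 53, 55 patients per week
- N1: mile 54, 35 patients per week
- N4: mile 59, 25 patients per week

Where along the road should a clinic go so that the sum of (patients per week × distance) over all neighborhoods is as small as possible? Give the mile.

x = 15

For a sum of weighted absolute distances on a line, the optimum is the weighted median (not the mean). Total weight W = 561; half-weight = 280.5.
Sort by position and accumulate weight:
  mile 7 (N5, w=11) → cum 11
  mile 10 (N6, w=200) → cum 211
  mile 15 (N2, w=75) → cum 286  ≥ 280.5 → median here
  mile 47 (N8, w=110) → cum 396
  mile 48 (N3, w=50) → cum 446
  mile 53 (N7, w=55) → cum 501
  mile 54 (N1, w=35) → cum 536
  mile 59 (N4, w=25) → cum 561
Optimal location: mile 15.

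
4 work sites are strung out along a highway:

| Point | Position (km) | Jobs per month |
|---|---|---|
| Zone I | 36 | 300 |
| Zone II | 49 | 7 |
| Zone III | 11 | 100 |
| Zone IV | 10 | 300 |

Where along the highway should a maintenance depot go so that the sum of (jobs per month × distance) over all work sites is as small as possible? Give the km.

x = 11

For a sum of weighted absolute distances on a line, the optimum is the weighted median (not the mean). Total weight W = 707; half-weight = 353.5.
Sort by position and accumulate weight:
  km 10 (Zone IV, w=300) → cum 300
  km 11 (Zone III, w=100) → cum 400  ≥ 353.5 → median here
  km 36 (Zone I, w=300) → cum 700
  km 49 (Zone II, w=7) → cum 707
Optimal location: km 11.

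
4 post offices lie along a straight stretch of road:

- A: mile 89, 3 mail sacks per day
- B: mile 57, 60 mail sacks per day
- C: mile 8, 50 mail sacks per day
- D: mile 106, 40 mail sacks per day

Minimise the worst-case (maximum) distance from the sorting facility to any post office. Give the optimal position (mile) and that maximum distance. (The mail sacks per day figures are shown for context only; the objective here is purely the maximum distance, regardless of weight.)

location 57, max distance 49

The 1-center on a line is the midpoint of the two extreme points: leftmost at 8, rightmost at 106.
Optimal location = (8 + 106)/2 = 57; maximum distance = (106 − 8)/2 = 49.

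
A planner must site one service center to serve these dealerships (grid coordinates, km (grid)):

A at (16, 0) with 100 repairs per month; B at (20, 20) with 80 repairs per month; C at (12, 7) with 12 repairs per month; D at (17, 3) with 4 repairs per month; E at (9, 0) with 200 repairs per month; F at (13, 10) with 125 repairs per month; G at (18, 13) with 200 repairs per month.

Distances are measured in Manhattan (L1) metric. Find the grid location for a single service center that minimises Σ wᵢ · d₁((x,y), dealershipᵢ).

(16, 10)

Manhattan distance separates: Σwᵢ(|x−xᵢ|+|y−yᵢ|) = Σwᵢ|x−xᵢ| + Σwᵢ|y−yᵢ|, so x and y are optimised independently as 1-D weighted medians.
Total weight W = 721; half = 360.5.
x-coordinate, sorted with cumulative weight:
  x=9 (E, w=200) cum 200
  x=12 (C, w=12) cum 212
  x=13 (F, w=125) cum 337
  x=16 (A, w=100) cum 437  ← median
  x=17 (D, w=4) cum 441
  x=18 (G, w=200) cum 641
  x=20 (B, w=80) cum 721
⇒ x* = 16
y-coordinate, sorted with cumulative weight:
  y=0 (A, w=100) cum 100
  y=0 (E, w=200) cum 300
  y=3 (D, w=4) cum 304
  y=7 (C, w=12) cum 316
  y=10 (F, w=125) cum 441  ← median
  y=13 (G, w=200) cum 641
  y=20 (B, w=80) cum 721
⇒ y* = 10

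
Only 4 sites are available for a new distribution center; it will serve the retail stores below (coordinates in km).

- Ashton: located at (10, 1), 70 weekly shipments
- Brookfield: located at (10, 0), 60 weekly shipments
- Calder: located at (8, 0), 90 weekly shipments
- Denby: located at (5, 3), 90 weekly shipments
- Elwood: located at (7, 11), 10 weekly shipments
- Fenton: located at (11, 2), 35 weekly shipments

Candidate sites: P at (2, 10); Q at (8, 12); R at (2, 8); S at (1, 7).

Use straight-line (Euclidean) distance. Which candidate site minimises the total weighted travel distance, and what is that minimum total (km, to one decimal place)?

Total weighted distance at each candidate:
  P (2, 10): total = 3818.7
  Q (8, 12): total = 3825.9
  R (2, 8): total = 3284.6
  S (1, 7): total = 3304.8
Minimum is at R with total 3284.6 km.

R, total 3284.6 km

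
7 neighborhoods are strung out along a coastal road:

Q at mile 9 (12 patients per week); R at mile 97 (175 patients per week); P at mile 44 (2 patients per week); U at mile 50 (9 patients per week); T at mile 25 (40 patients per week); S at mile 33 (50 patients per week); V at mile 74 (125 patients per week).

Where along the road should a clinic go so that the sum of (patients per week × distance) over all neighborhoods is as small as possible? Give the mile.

For a sum of weighted absolute distances on a line, the optimum is the weighted median (not the mean). Total weight W = 413; half-weight = 206.5.
Sort by position and accumulate weight:
  mile 9 (Q, w=12) → cum 12
  mile 25 (T, w=40) → cum 52
  mile 33 (S, w=50) → cum 102
  mile 44 (P, w=2) → cum 104
  mile 50 (U, w=9) → cum 113
  mile 74 (V, w=125) → cum 238  ≥ 206.5 → median here
  mile 97 (R, w=175) → cum 413
Optimal location: mile 74.

x = 74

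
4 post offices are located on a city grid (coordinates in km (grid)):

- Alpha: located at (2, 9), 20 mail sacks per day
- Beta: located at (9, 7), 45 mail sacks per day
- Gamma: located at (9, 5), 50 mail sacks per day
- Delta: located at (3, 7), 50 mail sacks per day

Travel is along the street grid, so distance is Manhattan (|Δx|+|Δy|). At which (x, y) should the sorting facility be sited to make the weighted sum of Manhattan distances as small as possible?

(9, 7)

Manhattan distance separates: Σwᵢ(|x−xᵢ|+|y−yᵢ|) = Σwᵢ|x−xᵢ| + Σwᵢ|y−yᵢ|, so x and y are optimised independently as 1-D weighted medians.
Total weight W = 165; half = 82.5.
x-coordinate, sorted with cumulative weight:
  x=2 (Alpha, w=20) cum 20
  x=3 (Delta, w=50) cum 70
  x=9 (Beta, w=45) cum 115  ← median
  x=9 (Gamma, w=50) cum 165
⇒ x* = 9
y-coordinate, sorted with cumulative weight:
  y=5 (Gamma, w=50) cum 50
  y=7 (Beta, w=45) cum 95  ← median
  y=7 (Delta, w=50) cum 145
  y=9 (Alpha, w=20) cum 165
⇒ y* = 7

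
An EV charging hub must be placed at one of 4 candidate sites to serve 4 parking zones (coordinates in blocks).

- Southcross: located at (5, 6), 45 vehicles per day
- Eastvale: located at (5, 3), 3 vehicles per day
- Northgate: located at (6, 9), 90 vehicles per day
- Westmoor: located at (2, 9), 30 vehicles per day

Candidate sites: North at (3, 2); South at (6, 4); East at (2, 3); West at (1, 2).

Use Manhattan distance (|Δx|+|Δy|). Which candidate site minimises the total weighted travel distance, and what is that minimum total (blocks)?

South, total 861 blocks

Total weighted distance at each candidate:
  North (3, 2): total = 1419
  South (6, 4): total = 861
  East (2, 3): total = 1359
  West (1, 2): total = 1695
Minimum is at South with total 861 blocks.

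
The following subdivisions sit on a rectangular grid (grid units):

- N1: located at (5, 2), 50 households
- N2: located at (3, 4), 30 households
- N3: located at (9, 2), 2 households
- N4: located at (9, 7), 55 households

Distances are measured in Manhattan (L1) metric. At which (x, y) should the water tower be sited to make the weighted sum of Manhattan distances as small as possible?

(5, 4)

Manhattan distance separates: Σwᵢ(|x−xᵢ|+|y−yᵢ|) = Σwᵢ|x−xᵢ| + Σwᵢ|y−yᵢ|, so x and y are optimised independently as 1-D weighted medians.
Total weight W = 137; half = 68.5.
x-coordinate, sorted with cumulative weight:
  x=3 (N2, w=30) cum 30
  x=5 (N1, w=50) cum 80  ← median
  x=9 (N3, w=2) cum 82
  x=9 (N4, w=55) cum 137
⇒ x* = 5
y-coordinate, sorted with cumulative weight:
  y=2 (N1, w=50) cum 50
  y=2 (N3, w=2) cum 52
  y=4 (N2, w=30) cum 82  ← median
  y=7 (N4, w=55) cum 137
⇒ y* = 4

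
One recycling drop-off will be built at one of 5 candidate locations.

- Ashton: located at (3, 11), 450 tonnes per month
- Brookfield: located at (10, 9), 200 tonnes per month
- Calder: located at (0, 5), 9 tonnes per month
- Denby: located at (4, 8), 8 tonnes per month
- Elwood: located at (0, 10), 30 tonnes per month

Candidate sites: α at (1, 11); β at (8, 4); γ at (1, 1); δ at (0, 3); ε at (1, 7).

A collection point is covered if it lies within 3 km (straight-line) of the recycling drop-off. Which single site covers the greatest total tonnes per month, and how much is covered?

Coverage radius r = 3 km; a point is covered iff (Δx)²+(Δy)² ≤ 3² = 9.
  α (1, 11): covers {Ashton, Elwood} → 480
  β (8, 4): covers {none} → 0
  γ (1, 1): covers {none} → 0
  δ (0, 3): covers {Calder} → 9
  ε (1, 7): covers {Calder} → 9
Maximum coverage at α: 480 tonnes per month.

α, covering 480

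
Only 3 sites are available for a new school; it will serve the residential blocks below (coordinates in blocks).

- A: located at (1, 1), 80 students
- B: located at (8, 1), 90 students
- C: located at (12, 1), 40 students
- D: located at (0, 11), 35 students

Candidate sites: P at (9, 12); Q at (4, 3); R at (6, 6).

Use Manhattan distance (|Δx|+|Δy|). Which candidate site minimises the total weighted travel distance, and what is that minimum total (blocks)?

Q, total 1760 blocks

Total weighted distance at each candidate:
  P (9, 12): total = 3510
  Q (4, 3): total = 1760
  R (6, 6): total = 2255
Minimum is at Q with total 1760 blocks.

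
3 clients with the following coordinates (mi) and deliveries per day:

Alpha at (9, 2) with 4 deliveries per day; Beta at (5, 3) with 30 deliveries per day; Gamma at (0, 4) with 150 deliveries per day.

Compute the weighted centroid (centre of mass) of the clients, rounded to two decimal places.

The minimiser of Σwᵢ‖p−pᵢ‖² is the weighted centroid p* = (Σwᵢpᵢ)/(Σwᵢ).
Σwᵢ = 184.
Σwᵢxᵢ = 4·9 + 30·5 + 150·0 = 186.
Σwᵢyᵢ = 4·2 + 30·3 + 150·4 = 698.
x* = 186/184 = 1.01, y* = 698/184 = 3.79.

(1.01, 3.79)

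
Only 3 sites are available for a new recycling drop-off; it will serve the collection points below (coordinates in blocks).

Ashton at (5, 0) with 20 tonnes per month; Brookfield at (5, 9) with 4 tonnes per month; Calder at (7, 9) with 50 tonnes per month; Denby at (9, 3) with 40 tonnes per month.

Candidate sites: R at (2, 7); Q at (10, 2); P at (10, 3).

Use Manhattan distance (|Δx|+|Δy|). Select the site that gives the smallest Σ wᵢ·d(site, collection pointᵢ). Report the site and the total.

Total weighted distance at each candidate:
  R (2, 7): total = 1010
  Q (10, 2): total = 768
  P (10, 3): total = 694
Minimum is at P with total 694 blocks.

P, total 694 blocks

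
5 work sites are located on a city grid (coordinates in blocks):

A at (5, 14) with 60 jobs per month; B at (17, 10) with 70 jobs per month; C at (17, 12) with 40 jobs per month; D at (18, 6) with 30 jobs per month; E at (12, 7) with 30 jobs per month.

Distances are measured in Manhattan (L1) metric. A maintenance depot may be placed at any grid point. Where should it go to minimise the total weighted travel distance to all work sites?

Manhattan distance separates: Σwᵢ(|x−xᵢ|+|y−yᵢ|) = Σwᵢ|x−xᵢ| + Σwᵢ|y−yᵢ|, so x and y are optimised independently as 1-D weighted medians.
Total weight W = 230; half = 115.
x-coordinate, sorted with cumulative weight:
  x=5 (A, w=60) cum 60
  x=12 (E, w=30) cum 90
  x=17 (B, w=70) cum 160  ← median
  x=17 (C, w=40) cum 200
  x=18 (D, w=30) cum 230
⇒ x* = 17
y-coordinate, sorted with cumulative weight:
  y=6 (D, w=30) cum 30
  y=7 (E, w=30) cum 60
  y=10 (B, w=70) cum 130  ← median
  y=12 (C, w=40) cum 170
  y=14 (A, w=60) cum 230
⇒ y* = 10

(17, 10)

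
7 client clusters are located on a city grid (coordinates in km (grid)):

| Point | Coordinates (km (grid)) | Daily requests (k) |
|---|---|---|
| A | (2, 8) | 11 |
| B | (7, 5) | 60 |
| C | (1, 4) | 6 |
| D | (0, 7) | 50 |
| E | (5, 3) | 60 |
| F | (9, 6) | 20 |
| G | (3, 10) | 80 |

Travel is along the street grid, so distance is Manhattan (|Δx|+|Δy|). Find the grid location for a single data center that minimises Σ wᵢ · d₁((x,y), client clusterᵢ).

Manhattan distance separates: Σwᵢ(|x−xᵢ|+|y−yᵢ|) = Σwᵢ|x−xᵢ| + Σwᵢ|y−yᵢ|, so x and y are optimised independently as 1-D weighted medians.
Total weight W = 287; half = 143.5.
x-coordinate, sorted with cumulative weight:
  x=0 (D, w=50) cum 50
  x=1 (C, w=6) cum 56
  x=2 (A, w=11) cum 67
  x=3 (G, w=80) cum 147  ← median
  x=5 (E, w=60) cum 207
  x=7 (B, w=60) cum 267
  x=9 (F, w=20) cum 287
⇒ x* = 3
y-coordinate, sorted with cumulative weight:
  y=3 (E, w=60) cum 60
  y=4 (C, w=6) cum 66
  y=5 (B, w=60) cum 126
  y=6 (F, w=20) cum 146  ← median
  y=7 (D, w=50) cum 196
  y=8 (A, w=11) cum 207
  y=10 (G, w=80) cum 287
⇒ y* = 6

(3, 6)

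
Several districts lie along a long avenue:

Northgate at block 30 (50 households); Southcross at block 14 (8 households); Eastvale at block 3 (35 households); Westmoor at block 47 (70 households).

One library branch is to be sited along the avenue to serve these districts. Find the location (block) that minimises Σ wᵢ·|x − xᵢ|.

For a sum of weighted absolute distances on a line, the optimum is the weighted median (not the mean). Total weight W = 163; half-weight = 81.5.
Sort by position and accumulate weight:
  block 3 (Eastvale, w=35) → cum 35
  block 14 (Southcross, w=8) → cum 43
  block 30 (Northgate, w=50) → cum 93  ≥ 81.5 → median here
  block 47 (Westmoor, w=70) → cum 163
Optimal location: block 30.

x = 30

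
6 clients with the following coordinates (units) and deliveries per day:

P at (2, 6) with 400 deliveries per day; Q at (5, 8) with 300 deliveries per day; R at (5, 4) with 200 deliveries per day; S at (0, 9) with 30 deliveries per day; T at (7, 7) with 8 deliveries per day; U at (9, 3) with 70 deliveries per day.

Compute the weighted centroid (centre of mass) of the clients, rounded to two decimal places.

(3.95, 6.09)

The minimiser of Σwᵢ‖p−pᵢ‖² is the weighted centroid p* = (Σwᵢpᵢ)/(Σwᵢ).
Σwᵢ = 1008.
Σwᵢxᵢ = 400·2 + 300·5 + 200·5 + 30·0 + 8·7 + 70·9 = 3986.
Σwᵢyᵢ = 400·6 + 300·8 + 200·4 + 30·9 + 8·7 + 70·3 = 6136.
x* = 3986/1008 = 3.95, y* = 6136/1008 = 6.09.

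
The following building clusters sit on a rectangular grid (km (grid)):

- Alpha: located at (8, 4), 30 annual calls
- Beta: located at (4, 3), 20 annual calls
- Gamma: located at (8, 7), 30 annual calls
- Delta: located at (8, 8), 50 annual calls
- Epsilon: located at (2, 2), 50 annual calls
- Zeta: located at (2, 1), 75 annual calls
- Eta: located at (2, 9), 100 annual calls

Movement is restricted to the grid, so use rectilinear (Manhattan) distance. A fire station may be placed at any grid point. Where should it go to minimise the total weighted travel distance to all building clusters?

Manhattan distance separates: Σwᵢ(|x−xᵢ|+|y−yᵢ|) = Σwᵢ|x−xᵢ| + Σwᵢ|y−yᵢ|, so x and y are optimised independently as 1-D weighted medians.
Total weight W = 355; half = 177.5.
x-coordinate, sorted with cumulative weight:
  x=2 (Epsilon, w=50) cum 50
  x=2 (Zeta, w=75) cum 125
  x=2 (Eta, w=100) cum 225  ← median
  x=4 (Beta, w=20) cum 245
  x=8 (Alpha, w=30) cum 275
  x=8 (Gamma, w=30) cum 305
  x=8 (Delta, w=50) cum 355
⇒ x* = 2
y-coordinate, sorted with cumulative weight:
  y=1 (Zeta, w=75) cum 75
  y=2 (Epsilon, w=50) cum 125
  y=3 (Beta, w=20) cum 145
  y=4 (Alpha, w=30) cum 175
  y=7 (Gamma, w=30) cum 205  ← median
  y=8 (Delta, w=50) cum 255
  y=9 (Eta, w=100) cum 355
⇒ y* = 7

(2, 7)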